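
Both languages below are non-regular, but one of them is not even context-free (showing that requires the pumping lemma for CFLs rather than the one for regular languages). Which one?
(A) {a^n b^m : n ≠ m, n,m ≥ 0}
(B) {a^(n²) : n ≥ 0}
(B) {a^(n²) : n ≥ 0}

(B) {a^(n²) : n ≥ 0} requires the CFL pumping lemma.

- {a^n b^m : n ≠ m, n,m ≥ 0} is context-free (but not regular)
  • Can be shown non-regular with the regular pumping lemma
  • After pumping a's, we can make n = m

- {a^(n²) : n ≥ 0} is NOT context-free
  • Requires the CFL pumping lemma to prove
  • Gaps between squares grow unboundedly

The CFL pumping lemma is "stronger" in that it can prove non-membership
in the larger class of context-free languages.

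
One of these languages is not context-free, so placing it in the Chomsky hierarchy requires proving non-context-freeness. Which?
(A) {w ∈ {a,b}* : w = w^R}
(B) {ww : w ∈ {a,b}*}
(B) {ww : w ∈ {a,b}*}

(B) {ww : w ∈ {a,b}*} requires the CFL pumping lemma.

- {w ∈ {a,b}* : w = w^R} is context-free (but not regular)
  • Can be shown non-regular with the regular pumping lemma
  • After pumping, the string is no longer symmetric

- {ww : w ∈ {a,b}*} is NOT context-free
  • Requires the CFL pumping lemma to prove
  • Even a PDA cannot compare two arbitrary halves symbol by symbol; CFL pumping on a^p b^p a^p b^p fails

The CFL pumping lemma is "stronger" in that it can prove non-membership
in the larger class of context-free languages.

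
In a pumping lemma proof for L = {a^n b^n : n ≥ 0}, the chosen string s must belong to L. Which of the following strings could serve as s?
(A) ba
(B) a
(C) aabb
(C) aabb

The pumping lemma is applied to a string s that lies in L, so first check membership of each option:
- (A) ba has an a after a b, so it is not of the form a^n b^n and is not in L ✗
- (B) a has 1 a's and 0 b's; 1 ≠ 0, so it is not in L ✗
- (C) aabb = a^2 b^2 has equal counts (2 = 2), so it is in L ✓

Only (C) aabb is in L, so it is the only candidate that could play the role of s.
(In a complete proof one picks s in terms of the pumping length p so that |s| ≥ p is guaranteed; a fixed string like aabb illustrates the shape of such an s.)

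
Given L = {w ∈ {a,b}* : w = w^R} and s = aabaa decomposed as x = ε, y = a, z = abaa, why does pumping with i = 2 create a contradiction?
xy²z = aaabaa ∉ L

Pumping with i = 2 replaces y = a by y² = aa:
- Original: s = xyz = aabaa; aabaa reversed is aabaa, the same string, so it is a palindrome and is in L
- Pumped: xy²z = ε · aa · abaa = aaabaa
- aaabaa reversed is aabaaa ≠ aaabaa, so it is not a palindrome and is not in L

The pumping lemma would require xy²z ∈ L, so this decomposition yields a contradiction.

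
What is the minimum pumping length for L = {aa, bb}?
p = 3

For a finite language L, the pumping lemma holds vacuously if p > max|s| for s ∈ L.

The longest string in L = {aa, bb} has length 2.
If p = 3, then no string s ∈ L has |s| ≥ p, so the condition is vacuously true.

The minimum pumping length is p = 3.

Why no smaller p works: for any p ≤ 2, the longest string s ∈ L has |s| = 2 ≥ p, so it would
have to be pumpable; but pumping up (i = 2, 3, ...) produces ever longer strings, which cannot all lie in the
finite language L. So the pumping property fails for every p ≤ 2.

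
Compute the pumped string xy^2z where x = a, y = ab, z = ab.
aababab

Given x = 'a', y = 'ab', z = 'ab' and i = 2:

xy^2z = x + y·y·...·y (2 times) + z
       = 'a' + 'ab'^2 + 'ab'
       = 'a' + 'abab' + 'ab'
       = 'aababab'

The pumped string is 'aababab' with length 7.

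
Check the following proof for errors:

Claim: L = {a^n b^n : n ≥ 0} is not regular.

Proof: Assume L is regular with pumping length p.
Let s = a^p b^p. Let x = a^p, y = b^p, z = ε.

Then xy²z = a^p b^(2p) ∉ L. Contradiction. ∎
The proof is INCORRECT.

Error: The decomposition violates |xy| ≤ p.
With x = a^p and y = b^p, we have |xy| = 2p > p.
The pumping lemma requires |xy| ≤ p, so y must be within the first p characters.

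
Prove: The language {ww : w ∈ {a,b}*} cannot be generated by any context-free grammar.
Assume for contradiction that L is context-free, and let p ≥ 1 be the pumping length given by the pumping lemma for CFLs.
Choose s = a^p b^p a^p b^p. Then s ∈ L (take w = a^p b^p) and |s| = 4p ≥ p.
By the CFL pumping lemma, s = uvxyz for some u, v, x, y, z with |vxy| ≤ p, |vy| ≥ 1, and uv^i xy^i z ∈ L for every i ≥ 0.

Write s as four blocks A₁ B₁ A₂ B₂ with A₁ = A₂ = a^p and B₁ = B₂ = b^p. Since |vxy| ≤ p, the window vxy lies inside at most two adjacent blocks. Take i = 0 and let t = uxz, so |t| = 4p − |vy| with 1 ≤ |vy| ≤ p. If |t| is odd, t ∉ L immediately, so assume |vy| is even (hence |vy| ≥ 2) and |t|/2 = 2p − |vy|/2, which satisfies p ≤ |t|/2 ≤ 2p − 1.

Case 1 (vxy inside A₁B₁): t = a^(p−j) b^(p−l) a^p b^p with j + l = |vy|. The second half of t has length < 2p, so it is a suffix of the trailing a^p b^p and ends in b; the first half is a^(p−j) b^(p−l) a^((j+l)/2), which ends in a because (j+l)/2 ≥ 1. The halves differ, so t ∉ L.

Case 2 (vxy inside B₁A₂, straddling the middle): t = a^p b^(p−j) a^(p−l) b^p with j + l = |vy|. If t = ww, then w is a prefix of t of length ≥ p, so w begins with a^p; and w is a suffix of t of length ≥ p, so w ends with b^p. That forces |w| ≥ 2p, contradicting |w| = |t|/2 ≤ 2p − 1. So t ∉ L.

Case 3 (vxy inside A₂B₂): t = a^p b^p a^(p−j) b^(p−l) with j + l = |vy|. The first half of t is a prefix of a^p b^p, so it begins with a; the second half is b^((j+l)/2) a^(p−j) b^(p−l), which begins with b. The halves differ, so t ∉ L.

In every case uv⁰xy⁰z = uxz ∉ L.

This contradicts the CFL pumping lemma, which requires uv^i xy^i z ∈ L for all i ≥ 0.
Hence L = {ww : w ∈ {a,b}*} is not context-free. ∎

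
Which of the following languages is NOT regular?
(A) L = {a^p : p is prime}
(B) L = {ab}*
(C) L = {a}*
(A) {a^p : p is prime}

(A) L = {a^p : p is prime} is NOT regular.

The pumping lemma can be used to prove this:
After pumping, the length becomes composite

The other languages are regular because they can be recognized by finite automata.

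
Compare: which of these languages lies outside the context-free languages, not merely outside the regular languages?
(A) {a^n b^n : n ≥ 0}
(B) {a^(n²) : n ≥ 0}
(B) {a^(n²) : n ≥ 0}

(B) {a^(n²) : n ≥ 0} requires the CFL pumping lemma.

- {a^n b^n : n ≥ 0} is context-free (but not regular)
  • Can be shown non-regular with the regular pumping lemma
  • After pumping, the number of a's and b's become unequal

- {a^(n²) : n ≥ 0} is NOT context-free
  • Requires the CFL pumping lemma to prove
  • Gaps between squares grow unboundedly

The CFL pumping lemma is "stronger" in that it can prove non-membership
in the larger class of context-free languages.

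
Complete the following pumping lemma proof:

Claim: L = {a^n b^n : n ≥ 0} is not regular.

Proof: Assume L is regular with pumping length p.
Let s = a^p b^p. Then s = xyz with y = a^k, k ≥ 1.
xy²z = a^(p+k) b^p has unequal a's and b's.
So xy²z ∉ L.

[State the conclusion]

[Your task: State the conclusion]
This contradicts the pumping lemma for regular languages,
which guarantees xy^i z ∈ L for all i ≥ 0.

Since our assumption that L is regular leads to a contradiction,
we conclude that L = {a^n b^n : n ≥ 0} is NOT regular. ∎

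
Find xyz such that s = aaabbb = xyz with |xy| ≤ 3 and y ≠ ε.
x = '', y = 'aa', z = 'abbb'

For s = aaabbb and p = 3, one valid decomposition is:
- x = '' (length 0)
- y = 'aa' (length 2)
- z = 'abbb' (length 4)

Verification:
- xyz = '' + 'aa' + 'abbb' = aaabbb ✓
- |xy| = 2 ≤ 3 ✓
- |y| = 2 > 0 ✓

All pumping lemma constraints are satisfied.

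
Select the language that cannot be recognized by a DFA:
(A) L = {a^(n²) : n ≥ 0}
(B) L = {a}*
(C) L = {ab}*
(A) {a^(n²) : n ≥ 0}

(A) L = {a^(n²) : n ≥ 0} is NOT regular.

The pumping lemma can be used to prove this:
After pumping, length is no longer a perfect square

The other languages are regular because they can be recognized by finite automata.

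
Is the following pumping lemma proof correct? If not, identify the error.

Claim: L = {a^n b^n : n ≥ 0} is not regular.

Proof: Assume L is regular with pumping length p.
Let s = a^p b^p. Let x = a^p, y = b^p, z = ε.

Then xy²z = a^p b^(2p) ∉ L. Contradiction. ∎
The proof is INCORRECT.

Error: The decomposition violates |xy| ≤ p.
With x = a^p and y = b^p, we have |xy| = 2p > p.
The pumping lemma requires |xy| ≤ p, so y must be within the first p characters.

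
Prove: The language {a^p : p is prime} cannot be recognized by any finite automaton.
Assume for contradiction that L is regular, and let p ≥ 1 be the pumping length given by the pumping lemma.
Choose a prime q with q ≥ p (one exists because there are infinitely many primes) and let s = a^q. Then s ∈ L and |s| = q ≥ p.
By the pumping lemma, s = xyz for some x, y, z with |xy| ≤ p, |y| ≥ 1, and xy^i z ∈ L for every i ≥ 0.
Here y = a^k for some k with 1 ≤ k ≤ p, and xy^i z = a^(q + (i − 1)k) for every i ≥ 0.

Take i = q + 1: |xy^(q+1) z| = q + qk = q(k + 1).
Both factors satisfy q ≥ 2 and k + 1 ≥ 2, so q(k + 1) is composite, and xy^(q+1) z ∉ L.

This contradicts the pumping lemma, which requires xy^i z ∈ L for all i ≥ 0.
Hence L = {a^p : p is prime} is not regular. ∎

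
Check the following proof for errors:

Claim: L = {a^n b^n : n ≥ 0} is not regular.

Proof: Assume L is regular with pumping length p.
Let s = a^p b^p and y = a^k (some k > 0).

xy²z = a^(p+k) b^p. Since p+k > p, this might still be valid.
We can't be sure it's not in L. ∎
The proof is INCORRECT.

Error: The conclusion is wrong.
xy²z = a^(p+k) b^p is definitely NOT in L because the number of a's (p+k) ≠ number of b's (p).
The proof incorrectly doubts what is actually a valid contradiction.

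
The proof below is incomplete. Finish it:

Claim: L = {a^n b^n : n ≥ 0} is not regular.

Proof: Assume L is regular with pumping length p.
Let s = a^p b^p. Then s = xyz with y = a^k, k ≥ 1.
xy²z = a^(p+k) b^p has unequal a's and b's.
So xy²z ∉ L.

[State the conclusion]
This contradicts the pumping lemma for regular languages,
which guarantees xy^i z ∈ L for all i ≥ 0.

Since our assumption that L is regular leads to a contradiction,
we conclude that L = {a^n b^n : n ≥ 0} is NOT regular. ∎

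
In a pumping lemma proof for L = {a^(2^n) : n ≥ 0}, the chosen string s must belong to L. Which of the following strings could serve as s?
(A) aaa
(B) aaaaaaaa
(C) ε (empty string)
(B) aaaaaaaa

The pumping lemma is applied to a string s that lies in L, so first check membership of each option:
- (A) aaa has length 3, strictly between 2^1 = 2 and 2^2 = 4, so it is not in L ✗
- (B) aaaaaaaa has length 8 = 2^3, so it is in L ✓
- (C) ε has length 0, which is not a power of 2, so it is not in L ✗

Only (B) aaaaaaaa is in L, so it is the only candidate that could play the role of s.
(In a complete proof one picks s in terms of the pumping length p so that |s| ≥ p is guaranteed; a fixed string like aaaaaaaa illustrates the shape of such an s.)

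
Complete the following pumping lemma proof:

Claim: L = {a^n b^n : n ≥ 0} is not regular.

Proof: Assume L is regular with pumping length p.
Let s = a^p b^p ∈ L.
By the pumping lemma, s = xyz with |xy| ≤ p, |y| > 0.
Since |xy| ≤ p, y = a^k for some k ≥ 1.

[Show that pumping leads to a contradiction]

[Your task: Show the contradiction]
Consider xy²z = a^(p+k) b^p.

Since k ≥ 1, we have p + k > p.
So xy²z has more a's than b's: (p+k) a's vs p b's.
This means xy²z ∉ L because a^n b^n requires equal counts.

This contradicts the pumping lemma which states xy²z ∈ L.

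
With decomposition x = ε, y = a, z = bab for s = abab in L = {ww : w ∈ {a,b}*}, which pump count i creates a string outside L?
i = 3

xy³z = ε · aaa · bab = aaabab; aaabab has length 6; its halves are aaa and bab, which differ, so it is not in L.
(Other choices also work, e.g. i = 0, 2; only i = 1 is guaranteed to stay in L since xy¹z = s.)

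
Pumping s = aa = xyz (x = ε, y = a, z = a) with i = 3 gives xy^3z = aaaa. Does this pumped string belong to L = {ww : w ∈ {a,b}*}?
Yes

xy³z = ε · aaa · a = aaaa.
aaaa splits into halves aa · aa, which are equal, so it is in L (w = aa).
(A single pumped string landing in L is not a contradiction by itself; a non-regularity proof needs some i for which xy^i z ∉ L, for every admissible decomposition.)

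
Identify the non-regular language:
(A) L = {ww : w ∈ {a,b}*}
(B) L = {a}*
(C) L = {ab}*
(A) {ww : w ∈ {a,b}*}

(A) L = {ww : w ∈ {a,b}*} is NOT regular.

The pumping lemma can be used to prove this:
After pumping, the two halves no longer match

The other languages are regular because they can be recognized by finite automata.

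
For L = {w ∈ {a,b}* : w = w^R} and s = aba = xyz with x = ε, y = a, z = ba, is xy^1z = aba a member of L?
Yes

xy¹z = ε · a · ba = aba.
aba reversed is aba, the same string, so it is a palindrome and is in L.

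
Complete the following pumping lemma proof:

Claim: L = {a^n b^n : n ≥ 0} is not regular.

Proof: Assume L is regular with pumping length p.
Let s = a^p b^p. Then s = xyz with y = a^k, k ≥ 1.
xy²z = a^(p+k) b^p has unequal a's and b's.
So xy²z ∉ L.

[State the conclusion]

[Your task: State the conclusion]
This contradicts the pumping lemma for regular languages,
which guarantees xy^i z ∈ L for all i ≥ 0.

Since our assumption that L is regular leads to a contradiction,
we conclude that L = {a^n b^n : n ≥ 0} is NOT regular. ∎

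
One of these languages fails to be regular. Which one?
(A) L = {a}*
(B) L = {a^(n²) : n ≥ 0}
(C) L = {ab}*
(B) {a^(n²) : n ≥ 0}

(B) L = {a^(n²) : n ≥ 0} is NOT regular.

The pumping lemma can be used to prove this:
After pumping, length is no longer a perfect square

The other languages are regular because they can be recognized by finite automata.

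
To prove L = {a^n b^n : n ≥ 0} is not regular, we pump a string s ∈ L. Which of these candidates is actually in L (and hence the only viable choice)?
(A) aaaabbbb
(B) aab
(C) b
(A) aaaabbbb

The pumping lemma is applied to a string s that lies in L, so first check membership of each option:
- (A) aaaabbbb = a^4 b^4 has equal counts (4 = 4), so it is in L ✓
- (B) aab has 2 a's and 1 b's; 2 ≠ 1, so it is not in L ✗
- (C) b has 0 a's and 1 b's; 0 ≠ 1, so it is not in L ✗

Only (A) aaaabbbb is in L, so it is the only candidate that could play the role of s.
(In a complete proof one picks s in terms of the pumping length p so that |s| ≥ p is guaranteed; a fixed string like aaaabbbb illustrates the shape of such an s.)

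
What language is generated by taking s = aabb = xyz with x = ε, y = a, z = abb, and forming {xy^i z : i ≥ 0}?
{xy^i z : i ≥ 0} = {a^(i+1) b^2 : i ≥ 0} = {abb, aabb, aaabb, ...}

With x = ε, y = a, z = abb: Starting with aabb and pumping the first 'a' (z = abb keeps the second 'a'), we get strings with i+1 a's followed by 2 b's for i = 0, 1, 2, ...; note bb is not produced because z always contributes one a.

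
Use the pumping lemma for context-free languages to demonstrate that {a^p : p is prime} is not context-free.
Assume for contradiction that L is context-free, and let p ≥ 1 be the pumping length given by the pumping lemma for CFLs.
Choose a prime q with q ≥ p and let s = a^q. Then s ∈ L and |s| = q ≥ p.
By the CFL pumping lemma, s = uvxyz for some u, v, x, y, z with |vxy| ≤ p, |vy| ≥ 1, and uv^i xy^i z ∈ L for every i ≥ 0.
All symbols are a's, so only lengths matter: let k = |vy|, with 1 ≤ k ≤ p. Then |uv^i xy^i z| = q + (i − 1)k.

Take i = q + 1: the length is q + qk = q(k + 1).
Both factors satisfy q ≥ 2 and k + 1 ≥ 2, so q(k + 1) is composite and uv^(q+1) xy^(q+1) z ∉ L.

This contradicts the CFL pumping lemma, which requires uv^i xy^i z ∈ L for all i ≥ 0.
Hence L = {a^p : p is prime} is not context-free. ∎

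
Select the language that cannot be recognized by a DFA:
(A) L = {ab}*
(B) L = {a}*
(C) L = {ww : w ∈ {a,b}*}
(C) {ww : w ∈ {a,b}*}

(C) L = {ww : w ∈ {a,b}*} is NOT regular.

The pumping lemma can be used to prove this:
After pumping, the two halves no longer match

The other languages are regular because they can be recognized by finite automata.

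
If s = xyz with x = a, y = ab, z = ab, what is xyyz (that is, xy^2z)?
aababab

Given x = 'a', y = 'ab', z = 'ab' and i = 2:

xy^2z = x + y·y·...·y (2 times) + z
       = 'a' + 'ab'^2 + 'ab'
       = 'a' + 'abab' + 'ab'
       = 'aababab'

The pumped string is 'aababab' with length 7.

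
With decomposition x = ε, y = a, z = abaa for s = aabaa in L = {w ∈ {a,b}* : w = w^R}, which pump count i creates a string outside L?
i = 2

xy²z = ε · aa · abaa = aaabaa; aaabaa reversed is aabaaa ≠ aaabaa, so it is not a palindrome and is not in L.
(Other choices also work, e.g. i = 0, 3; only i = 1 is guaranteed to stay in L since xy¹z = s.)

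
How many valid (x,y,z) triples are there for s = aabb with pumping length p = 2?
3

For s = 'aabb' with pumping length p = 2:

Constraints: |xy| ≤ 2, |y| > 0

Valid decompositions (|xy| ≤ p, |y| ≥ 1):
  • x='', y='a', z='abb'
  • x='a', y='a', z='bb'
  • x='', y='aa', z='bb'

Total count: 3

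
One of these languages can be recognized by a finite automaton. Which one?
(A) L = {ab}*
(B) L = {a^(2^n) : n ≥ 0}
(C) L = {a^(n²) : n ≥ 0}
(A) {ab}*

(A) L = {ab}* is regular.

This can be recognized by a finite automaton (DFA/NFA).
Regular expressions like {ab}* define regular languages.

The other choices are not regular:
- {a^(n²) : n ≥ 0}: After pumping, length is no longer a perfect square
- {a^(2^n) : n ≥ 0}: After pumping, length is no longer a power of 2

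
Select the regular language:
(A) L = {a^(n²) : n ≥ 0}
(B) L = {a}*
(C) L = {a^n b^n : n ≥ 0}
(B) {a}*

(B) L = {a}* is regular.

This can be recognized by a finite automaton (DFA/NFA).
Regular expressions like {a}* define regular languages.

The other choices are not regular:
- {a^n b^n : n ≥ 0}: After pumping, the number of a's and b's become unequal
- {a^(n²) : n ≥ 0}: After pumping, length is no longer a perfect square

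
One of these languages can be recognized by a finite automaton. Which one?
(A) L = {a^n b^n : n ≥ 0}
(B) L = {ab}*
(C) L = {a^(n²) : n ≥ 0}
(B) {ab}*

(B) L = {ab}* is regular.

This can be recognized by a finite automaton (DFA/NFA).
Regular expressions like {ab}* define regular languages.

The other choices are not regular:
- {a^n b^n : n ≥ 0}: After pumping, the number of a's and b's become unequal
- {a^(n²) : n ≥ 0}: After pumping, length is no longer a perfect square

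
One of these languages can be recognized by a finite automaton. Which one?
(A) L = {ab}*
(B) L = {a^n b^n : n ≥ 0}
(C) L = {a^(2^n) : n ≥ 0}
(A) {ab}*

(A) L = {ab}* is regular.

This can be recognized by a finite automaton (DFA/NFA).
Regular expressions like {ab}* define regular languages.

The other choices are not regular:
- {a^n b^n : n ≥ 0}: After pumping, the number of a's and b's become unequal
- {a^(2^n) : n ≥ 0}: After pumping, length is no longer a power of 2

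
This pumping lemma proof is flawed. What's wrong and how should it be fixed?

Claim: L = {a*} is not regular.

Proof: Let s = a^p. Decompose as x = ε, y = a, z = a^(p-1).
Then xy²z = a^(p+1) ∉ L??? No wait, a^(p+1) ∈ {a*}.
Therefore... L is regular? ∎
Error: The proof attempts to show a*  is not regular, but a* IS regular!

Correction: a* is a regular language (recognized by a simple DFA with one accepting state and self-loop on 'a'). The pumping lemma can only prove non-regularity, not regularity. For regular languages, pumping always works.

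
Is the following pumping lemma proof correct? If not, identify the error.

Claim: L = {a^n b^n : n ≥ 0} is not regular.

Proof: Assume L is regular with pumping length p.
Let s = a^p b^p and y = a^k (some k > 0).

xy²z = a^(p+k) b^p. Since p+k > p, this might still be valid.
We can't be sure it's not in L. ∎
The proof is INCORRECT.

Error: The conclusion is wrong.
xy²z = a^(p+k) b^p is definitely NOT in L because the number of a's (p+k) ≠ number of b's (p).
The proof incorrectly doubts what is actually a valid contradiction.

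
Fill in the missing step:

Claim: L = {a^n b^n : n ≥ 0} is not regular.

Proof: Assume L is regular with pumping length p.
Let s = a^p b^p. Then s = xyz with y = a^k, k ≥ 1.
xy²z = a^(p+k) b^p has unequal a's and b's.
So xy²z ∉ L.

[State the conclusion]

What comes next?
This contradicts the pumping lemma for regular languages,
which guarantees xy^i z ∈ L for all i ≥ 0.

Since our assumption that L is regular leads to a contradiction,
we conclude that L = {a^n b^n : n ≥ 0} is NOT regular. ∎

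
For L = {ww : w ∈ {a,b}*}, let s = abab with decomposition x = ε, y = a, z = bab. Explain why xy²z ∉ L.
xy²z = aabab ∉ L

Pumping with i = 2 replaces y = a by y² = aa:
- Original: s = xyz = abab; abab splits into halves ab · ab, which are equal, so it is in L (w = ab)
- Pumped: xy²z = ε · aa · bab = aabab
- aabab has odd length 5, so it cannot be written as ww and is not in L

The pumping lemma would require xy²z ∈ L, so this decomposition yields a contradiction.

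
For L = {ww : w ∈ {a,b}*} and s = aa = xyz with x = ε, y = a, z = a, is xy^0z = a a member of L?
No

xy⁰z = ε · ε · a = a.
a has odd length 1, so it cannot be written as ww and is not in L.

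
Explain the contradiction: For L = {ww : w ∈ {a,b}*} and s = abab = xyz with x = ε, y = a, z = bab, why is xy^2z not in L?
xy²z = aabab ∉ L

Pumping with i = 2 replaces y = a by y² = aa:
- Original: s = xyz = abab; abab splits into halves ab · ab, which are equal, so it is in L (w = ab)
- Pumped: xy²z = ε · aa · bab = aabab
- aabab has odd length 5, so it cannot be written as ww and is not in L

The pumping lemma would require xy²z ∈ L, so this decomposition yields a contradiction.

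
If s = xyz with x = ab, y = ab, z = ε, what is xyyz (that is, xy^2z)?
ababab

Given x = 'ab', y = 'ab', z = '' and i = 2:

xy^2z = x + y·y·...·y (2 times) + z
       = 'ab' + 'ab'^2 + ''
       = 'ab' + 'abab' + ''
       = 'ababab'

The pumped string is 'ababab' with length 6.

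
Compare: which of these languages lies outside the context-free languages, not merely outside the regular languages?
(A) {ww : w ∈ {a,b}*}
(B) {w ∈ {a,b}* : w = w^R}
(A) {ww : w ∈ {a,b}*}

(A) {ww : w ∈ {a,b}*} requires the CFL pumping lemma.

- {w ∈ {a,b}* : w = w^R} is context-free (but not regular)
  • Can be shown non-regular with the regular pumping lemma
  • After pumping, the string is no longer symmetric

- {ww : w ∈ {a,b}*} is NOT context-free
  • Requires the CFL pumping lemma to prove
  • Even a PDA cannot compare two arbitrary halves symbol by symbol; CFL pumping on a^p b^p a^p b^p fails

The CFL pumping lemma is "stronger" in that it can prove non-membership
in the larger class of context-free languages.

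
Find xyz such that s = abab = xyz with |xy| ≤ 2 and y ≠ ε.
x = '', y = 'a', z = 'bab'

For s = abab and p = 2, one valid decomposition is:
- x = '' (length 0)
- y = 'a' (length 1)
- z = 'bab' (length 3)

Verification:
- xyz = '' + 'a' + 'bab' = abab ✓
- |xy| = 1 ≤ 2 ✓
- |y| = 1 > 0 ✓

All pumping lemma constraints are satisfied.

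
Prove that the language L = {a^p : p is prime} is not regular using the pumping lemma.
Assume for contradiction that L is regular, and let p ≥ 1 be the pumping length given by the pumping lemma.
Choose a prime q with q ≥ p (one exists because there are infinitely many primes) and let s = a^q. Then s ∈ L and |s| = q ≥ p.
By the pumping lemma, s = xyz for some x, y, z with |xy| ≤ p, |y| ≥ 1, and xy^i z ∈ L for every i ≥ 0.
Here y = a^k for some k with 1 ≤ k ≤ p, and xy^i z = a^(q + (i − 1)k) for every i ≥ 0.

Take i = q + 1: |xy^(q+1) z| = q + qk = q(k + 1).
Both factors satisfy q ≥ 2 and k + 1 ≥ 2, so q(k + 1) is composite, and xy^(q+1) z ∉ L.

This contradicts the pumping lemma, which requires xy^i z ∈ L for all i ≥ 0.
Hence L = {a^p : p is prime} is not regular. ∎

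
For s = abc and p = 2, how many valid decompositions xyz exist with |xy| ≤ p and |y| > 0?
3

For s = 'abc' with pumping length p = 2:

Constraints: |xy| ≤ 2, |y| > 0

Valid decompositions (|xy| ≤ p, |y| ≥ 1):
  • x='', y='a', z='bc'
  • x='a', y='b', z='c'
  • x='', y='ab', z='c'

Total count: 3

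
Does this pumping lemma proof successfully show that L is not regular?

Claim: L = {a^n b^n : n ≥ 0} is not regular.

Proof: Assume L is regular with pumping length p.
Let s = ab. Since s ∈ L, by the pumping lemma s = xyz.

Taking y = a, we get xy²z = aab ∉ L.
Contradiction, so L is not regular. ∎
The proof is INCORRECT.

Error: The string s = ab may be shorter than p.
The pumping lemma only applies to strings with |s| ≥ p, and p is not under our control.
We must choose s in terms of p, e.g. s = a^p b^p, to ensure |s| ≥ p.
(The proof also fixes one particular y; a valid argument must handle every decomposition with |xy| ≤ p and |y| ≥ 1 — for s = a^p b^p this forces y = a^k, and then xy²z = a^(p+k) b^p ∉ L.)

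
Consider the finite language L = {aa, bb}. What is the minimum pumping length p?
p = 3

For a finite language L, the pumping lemma holds vacuously if p > max|s| for s ∈ L.

The longest string in L = {aa, bb} has length 2.
If p = 3, then no string s ∈ L has |s| ≥ p, so the condition is vacuously true.

The minimum pumping length is p = 3.

Why no smaller p works: for any p ≤ 2, the longest string s ∈ L has |s| = 2 ≥ p, so it would
have to be pumpable; but pumping up (i = 2, 3, ...) produces ever longer strings, which cannot all lie in the
finite language L. So the pumping property fails for every p ≤ 2.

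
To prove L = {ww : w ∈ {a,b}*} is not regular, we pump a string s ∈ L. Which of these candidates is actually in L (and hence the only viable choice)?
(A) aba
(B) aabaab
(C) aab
(B) aabaab

The pumping lemma is applied to a string s that lies in L, so first check membership of each option:
- (A) aba has odd length 3, so it cannot be written as ww and is not in L ✗
- (B) aabaab splits into halves aab · aab, which are equal, so it is in L (w = aab) ✓
- (C) aab has odd length 3, so it cannot be written as ww and is not in L ✗

Only (B) aabaab is in L, so it is the only candidate that could play the role of s.
(In a complete proof one picks s in terms of the pumping length p so that |s| ≥ p is guaranteed; a fixed string like aabaab illustrates the shape of such an s.)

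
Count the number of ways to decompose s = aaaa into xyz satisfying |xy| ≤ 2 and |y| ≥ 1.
3

For s = 'aaaa' with pumping length p = 2:

Constraints: |xy| ≤ 2, |y| > 0

Valid decompositions (|xy| ≤ p, |y| ≥ 1):
  • x='', y='a', z='aaa'
  • x='a', y='a', z='aa'
  • x='', y='aa', z='aa'

Total count: 3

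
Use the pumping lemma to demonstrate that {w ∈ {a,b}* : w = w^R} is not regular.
Assume for contradiction that L is regular, and let p ≥ 1 be the pumping length given by the pumping lemma.
Choose s = a^p b a^p. Then s ∈ L (it reads the same in both directions) and |s| = 2p + 1 ≥ p.
By the pumping lemma, s = xyz for some x, y, z with |xy| ≤ p, |y| ≥ 1, and xy^i z ∈ L for every i ≥ 0.
Since |xy| ≤ p and the first p symbols of s are all a's, y = a^k for some k with 1 ≤ k ≤ p.

Take i = 2: xy²z = a^(p + k) b a^p.
Its reversal is a^p b a^(p + k). These differ because the block of a's before the unique b has length p + k in one and p in the other, and p + k ≠ p since k ≥ 1. So xy²z is not a palindrome, i.e. xy²z ∉ L.

This contradicts the pumping lemma, which requires xy^i z ∈ L for all i ≥ 0.
Hence L = {w ∈ {a,b}* : w = w^R} is not regular. ∎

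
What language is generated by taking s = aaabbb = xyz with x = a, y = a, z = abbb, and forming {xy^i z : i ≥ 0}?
{xy^i z : i ≥ 0} = {a^(2+i) b^3 : i ≥ 0} = {aabbb, aaabbb, aaaabbb, ...}

With x = a, y = a, z = abbb: Starting with aaabbb and pumping the second 'a', we get strings with 2+i a's followed by 3 b's for i = 0, 1, 2, ...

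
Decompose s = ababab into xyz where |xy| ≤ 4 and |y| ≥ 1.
x = '', y = 'a', z = 'babab'

For s = ababab and p = 4, one valid decomposition is:
- x = '' (length 0)
- y = 'a' (length 1)
- z = 'babab' (length 5)

Verification:
- xyz = '' + 'a' + 'babab' = ababab ✓
- |xy| = 1 ≤ 4 ✓
- |y| = 1 > 0 ✓

All pumping lemma constraints are satisfied.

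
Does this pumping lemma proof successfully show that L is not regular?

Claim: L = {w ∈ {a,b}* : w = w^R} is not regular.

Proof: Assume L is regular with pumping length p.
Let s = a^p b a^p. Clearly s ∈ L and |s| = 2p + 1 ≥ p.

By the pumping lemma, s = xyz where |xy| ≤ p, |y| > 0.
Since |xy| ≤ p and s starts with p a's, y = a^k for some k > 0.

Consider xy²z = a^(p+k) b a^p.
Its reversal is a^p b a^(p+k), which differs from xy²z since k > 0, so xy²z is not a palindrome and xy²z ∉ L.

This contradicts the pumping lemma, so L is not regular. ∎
The proof is correct.

This proof is valid because:
1. s = a^p b a^p is in L and is chosen in terms of p, so |s| ≥ p holds for every p
2. The decomposition analysis is correct: |xy| ≤ p forces y to lie inside the leading a's
3. The contradiction is valid: a^(p+k) b a^p has more a's before the b than after it, so it is not a palindrome
4. The conclusion follows logically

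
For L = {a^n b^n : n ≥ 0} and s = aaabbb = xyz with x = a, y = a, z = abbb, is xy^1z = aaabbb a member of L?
Yes

xy¹z = a · a · abbb = aaabbb.
aaabbb = a^3 b^3 has equal counts (3 = 3), so it is in L.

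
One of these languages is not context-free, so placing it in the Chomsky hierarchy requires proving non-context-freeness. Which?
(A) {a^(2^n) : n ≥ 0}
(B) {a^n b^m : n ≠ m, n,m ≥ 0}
(A) {a^(2^n) : n ≥ 0}

(A) {a^(2^n) : n ≥ 0} requires the CFL pumping lemma.

- {a^n b^m : n ≠ m, n,m ≥ 0} is context-free (but not regular)
  • Can be shown non-regular with the regular pumping lemma
  • After pumping a's, we can make n = m

- {a^(2^n) : n ≥ 0} is NOT context-free
  • Requires the CFL pumping lemma to prove
  • Gaps between powers of 2 grow exponentially

The CFL pumping lemma is "stronger" in that it can prove non-membership
in the larger class of context-free languages.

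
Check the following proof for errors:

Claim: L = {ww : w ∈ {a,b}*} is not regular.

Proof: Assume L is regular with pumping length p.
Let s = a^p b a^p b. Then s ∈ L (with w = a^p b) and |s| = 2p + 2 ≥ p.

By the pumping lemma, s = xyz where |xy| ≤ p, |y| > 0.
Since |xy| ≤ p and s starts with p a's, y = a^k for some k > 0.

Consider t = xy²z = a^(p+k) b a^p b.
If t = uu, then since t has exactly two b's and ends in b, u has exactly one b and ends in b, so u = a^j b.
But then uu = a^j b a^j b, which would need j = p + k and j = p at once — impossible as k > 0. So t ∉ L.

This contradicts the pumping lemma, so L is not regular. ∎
The proof is correct.

This proof is valid because:
1. s = a^p b a^p b is in L and is chosen in terms of p, so |s| ≥ p holds for every p
2. The decomposition analysis is correct: |xy| ≤ p forces y to lie inside the leading a's
3. The contradiction is valid: the argument shows a^(p+k) b a^p b cannot be split into two equal halves
4. The conclusion follows logically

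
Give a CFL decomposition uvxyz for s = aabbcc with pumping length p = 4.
u='a', v='a', x='bb', y='c', z='c'

For s = aabbcc with pumping length p = 4:

One valid decomposition:
- u = 'a'
- v = 'a'
- x = 'bb'
- y = 'c'
- z = 'c'

Verification:
- uvxyz = 'a' + 'a' + 'bb' + 'c' + 'c' = aabbcc ✓
- |vxy| = |'abbc'| = 4 ≤ 4 ✓
- |vy| = |'ac'| = 2 > 0 ✓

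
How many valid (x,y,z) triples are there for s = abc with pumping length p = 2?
3

For s = 'abc' with pumping length p = 2:

Constraints: |xy| ≤ 2, |y| > 0

Valid decompositions (|xy| ≤ p, |y| ≥ 1):
  • x='', y='a', z='bc'
  • x='a', y='b', z='c'
  • x='', y='ab', z='c'

Total count: 3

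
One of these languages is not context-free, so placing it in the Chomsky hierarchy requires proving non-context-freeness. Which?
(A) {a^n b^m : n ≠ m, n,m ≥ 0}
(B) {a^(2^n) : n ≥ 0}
(B) {a^(2^n) : n ≥ 0}

(B) {a^(2^n) : n ≥ 0} requires the CFL pumping lemma.

- {a^n b^m : n ≠ m, n,m ≥ 0} is context-free (but not regular)
  • Can be shown non-regular with the regular pumping lemma
  • After pumping a's, we can make n = m

- {a^(2^n) : n ≥ 0} is NOT context-free
  • Requires the CFL pumping lemma to prove
  • Gaps between powers of 2 grow exponentially

The CFL pumping lemma is "stronger" in that it can prove non-membership
in the larger class of context-free languages.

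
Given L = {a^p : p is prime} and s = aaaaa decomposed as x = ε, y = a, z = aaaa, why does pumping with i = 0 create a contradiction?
xy⁰z = aaaa ∉ L

Pumping with i = 0 replaces y = a by y⁰ = ε:
- Original: s = xyz = aaaaa; aaaaa has length 5, which is prime, so it is in L
- Pumped: xy⁰z = ε · ε · aaaa = aaaa
- aaaa has length 4 = 2 × 2, which is not prime, so it is not in L

The pumping lemma would require xy⁰z ∈ L, so this decomposition yields a contradiction.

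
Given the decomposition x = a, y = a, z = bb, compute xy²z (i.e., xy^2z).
aaabb

Given x = 'a', y = 'a', z = 'bb' and i = 2:

xy^2z = x + y·y·...·y (2 times) + z
       = 'a' + 'a'^2 + 'bb'
       = 'a' + 'aa' + 'bb'
       = 'aaabb'

The pumped string is 'aaabb' with length 5.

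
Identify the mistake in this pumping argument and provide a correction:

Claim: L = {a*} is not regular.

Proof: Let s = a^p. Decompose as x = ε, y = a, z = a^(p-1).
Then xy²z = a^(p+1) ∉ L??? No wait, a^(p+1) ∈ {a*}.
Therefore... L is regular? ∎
Error: The proof attempts to show a*  is not regular, but a* IS regular!

Correction: a* is a regular language (recognized by a simple DFA with one accepting state and self-loop on 'a'). The pumping lemma can only prove non-regularity, not regularity. For regular languages, pumping always works.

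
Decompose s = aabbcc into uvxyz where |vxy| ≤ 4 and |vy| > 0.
u='a', v='a', x='bb', y='c', z='c'

For s = aabbcc with pumping length p = 4:

One valid decomposition:
- u = 'a'
- v = 'a'
- x = 'bb'
- y = 'c'
- z = 'c'

Verification:
- uvxyz = 'a' + 'a' + 'bb' + 'c' + 'c' = aabbcc ✓
- |vxy| = |'abbc'| = 4 ≤ 4 ✓
- |vy| = |'ac'| = 2 > 0 ✓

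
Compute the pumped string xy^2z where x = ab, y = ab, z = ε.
ababab

Given x = 'ab', y = 'ab', z = '' and i = 2:

xy^2z = x + y·y·...·y (2 times) + z
       = 'ab' + 'ab'^2 + ''
       = 'ab' + 'abab' + ''
       = 'ababab'

The pumped string is 'ababab' with length 6.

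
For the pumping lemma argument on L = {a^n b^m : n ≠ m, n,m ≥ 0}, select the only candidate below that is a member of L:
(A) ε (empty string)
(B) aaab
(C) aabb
(B) aaab

The pumping lemma is applied to a string s that lies in L, so first check membership of each option:
- (A) ε = a^0 b^0 has n = m = 0, so it is not in L ✗
- (B) aaab = a^3 b^1 with 3 ≠ 1, so it is in L ✓
- (C) aabb = a^2 b^2 has n = m = 2, so it is not in L ✗

Only (B) aaab is in L, so it is the only candidate that could play the role of s.
(In a complete proof one picks s in terms of the pumping length p so that |s| ≥ p is guaranteed; a fixed string like aaab illustrates the shape of such an s.)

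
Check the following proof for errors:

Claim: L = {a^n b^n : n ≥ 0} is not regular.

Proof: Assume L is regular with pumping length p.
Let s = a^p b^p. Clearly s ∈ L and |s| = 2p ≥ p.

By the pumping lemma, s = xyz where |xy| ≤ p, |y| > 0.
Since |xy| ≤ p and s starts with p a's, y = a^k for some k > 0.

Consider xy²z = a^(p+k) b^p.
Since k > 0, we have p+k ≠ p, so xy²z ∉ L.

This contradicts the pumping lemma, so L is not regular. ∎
The proof is correct.

This proof is valid because:
1. The string s = a^p b^p is correctly in L
2. The decomposition analysis is correct: y must consist only of a's
3. The contradiction is valid: pumping increases a's but not b's
4. The conclusion follows logically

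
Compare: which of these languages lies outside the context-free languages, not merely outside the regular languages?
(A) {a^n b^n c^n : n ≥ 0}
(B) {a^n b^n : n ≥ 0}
(A) {a^n b^n c^n : n ≥ 0}

(A) {a^n b^n c^n : n ≥ 0} requires the CFL pumping lemma.

- {a^n b^n : n ≥ 0} is context-free (but not regular)
  • Can be shown non-regular with the regular pumping lemma
  • After pumping, the number of a's and b's become unequal

- {a^n b^n c^n : n ≥ 0} is NOT context-free
  • Requires the CFL pumping lemma to prove
  • Cannot maintain three equal counts simultaneously

The CFL pumping lemma is "stronger" in that it can prove non-membership
in the larger class of context-free languages.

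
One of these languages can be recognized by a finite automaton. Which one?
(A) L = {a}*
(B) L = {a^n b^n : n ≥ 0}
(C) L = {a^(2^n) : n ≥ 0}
(A) {a}*

(A) L = {a}* is regular.

This can be recognized by a finite automaton (DFA/NFA).
Regular expressions like {a}* define regular languages.

The other choices are not regular:
- {a^(2^n) : n ≥ 0}: After pumping, length is no longer a power of 2
- {a^n b^n : n ≥ 0}: After pumping, the number of a's and b's become unequal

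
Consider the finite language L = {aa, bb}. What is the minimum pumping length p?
p = 3

For a finite language L, the pumping lemma holds vacuously if p > max|s| for s ∈ L.

The longest string in L = {aa, bb} has length 2.
If p = 3, then no string s ∈ L has |s| ≥ p, so the condition is vacuously true.

The minimum pumping length is p = 3.

Why no smaller p works: for any p ≤ 2, the longest string s ∈ L has |s| = 2 ≥ p, so it would
have to be pumpable; but pumping up (i = 2, 3, ...) produces ever longer strings, which cannot all lie in the
finite language L. So the pumping property fails for every p ≤ 2.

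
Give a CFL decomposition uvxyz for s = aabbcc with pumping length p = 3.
u='aa', v='b', x='b', y='c', z='c'

For s = aabbcc with pumping length p = 3:

One valid decomposition:
- u = 'aa'
- v = 'b'
- x = 'b'
- y = 'c'
- z = 'c'

Verification:
- uvxyz = 'aa' + 'b' + 'b' + 'c' + 'c' = aabbcc ✓
- |vxy| = |'bbc'| = 3 ≤ 3 ✓
- |vy| = |'bc'| = 2 > 0 ✓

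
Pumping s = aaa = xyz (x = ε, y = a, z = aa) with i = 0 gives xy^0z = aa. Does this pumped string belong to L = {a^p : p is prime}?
Yes

xy⁰z = ε · ε · aa = aa.
aa has length 2, which is prime, so it is in L.
(A single pumped string landing in L is not a contradiction by itself; a non-regularity proof needs some i for which xy^i z ∉ L, for every admissible decomposition.)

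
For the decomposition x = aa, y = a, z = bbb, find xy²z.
aaaabbb

Given x = 'aa', y = 'a', z = 'bbb' and i = 2:

xy^2z = x + y·y·...·y (2 times) + z
       = 'aa' + 'a'^2 + 'bbb'
       = 'aa' + 'aa' + 'bbb'
       = 'aaaabbb'

The pumped string is 'aaaabbb' with length 7.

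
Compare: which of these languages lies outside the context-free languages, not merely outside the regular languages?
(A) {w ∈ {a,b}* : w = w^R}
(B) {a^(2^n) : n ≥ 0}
(B) {a^(2^n) : n ≥ 0}

(B) {a^(2^n) : n ≥ 0} requires the CFL pumping lemma.

- {w ∈ {a,b}* : w = w^R} is context-free (but not regular)
  • Can be shown non-regular with the regular pumping lemma
  • After pumping, the string is no longer symmetric

- {a^(2^n) : n ≥ 0} is NOT context-free
  • Requires the CFL pumping lemma to prove
  • Gaps between powers of 2 grow exponentially

The CFL pumping lemma is "stronger" in that it can prove non-membership
in the larger class of context-free languages.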